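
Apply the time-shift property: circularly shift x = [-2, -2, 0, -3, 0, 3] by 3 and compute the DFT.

Time shift by 3: X_shifted[k] = ω_6^(3k) · X[k]
Shifted x = [-3, 0, 3, -2, -2, 0]

DFT(x[n-3]) = [-4, -1.5000-4.3301i, -5.5000+4.3301i, 0, -5.5000-4.3301i, -1.5000+4.3301i]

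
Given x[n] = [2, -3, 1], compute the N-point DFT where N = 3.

X[k] = Σ(n=0 to 2) x[n] · ω_3^(nk)
where ω_3 = e^(-2πi/3)

Computing each X[k]:
X[0] = 0
X[1] = 3.0000+3.4641i
X[2] = 3.0000-3.4641i

X = [0, 3.0000+3.4641i, 3.0000-3.4641i]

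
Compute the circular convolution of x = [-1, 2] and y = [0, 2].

(x ⊛ y)[n] = Σ(m=0 to 1) x[m] · y[(n-m) mod 2]

Computing each output sample:
(x ⊛ y)[0] = 4
(x ⊛ y)[1] = -2

x ⊛ y = [4, -2]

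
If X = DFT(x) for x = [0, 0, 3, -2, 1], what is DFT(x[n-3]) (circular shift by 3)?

Time shift by 3: X_shifted[k] = ω_5^(3k) · X[k]
Shifted x = [3, -2, 1, 0, 0]

DFT(x[n-3]) = [2, 1.5729+1.3143i, 4.9271+2.1266i, 4.9271-2.1266i, 1.5729-1.3143i]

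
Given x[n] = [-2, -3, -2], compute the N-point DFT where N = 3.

X[k] = Σ(n=0 to 2) x[n] · ω_3^(nk)
where ω_3 = e^(-2πi/3)

Computing each X[k]:
X[0] = -7
X[1] = 0.5000+0.8660i
X[2] = 0.5000-0.8660i

X = [-7, 0.5000+0.8660i, 0.5000-0.8660i]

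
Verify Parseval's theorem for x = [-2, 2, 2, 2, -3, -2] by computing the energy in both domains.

Time domain:
Σ|x[n]|² = |-2|² + |2|² + |2|² + |2|² + |-3|² + |-2|² = 29.0000

Frequency domain:
(1/6)Σ|X[k]|² = (1/6)(|-1|² + |-3.5000-7.7942i|² + |0.5000+0.8660i|² + |-5|² + |0.5000-0.8660i|² + |-3.5000+7.7942i|²) = (1/6)·174.0000 = 29.0000

Both sides agree, confirming Parseval's theorem.

Σ|x[n]|² = (1/N)Σ|X[k]|² = 29.0000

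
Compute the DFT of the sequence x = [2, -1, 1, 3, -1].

X[k] = Σ(n=0 to 4) x[n] · ω_5^(nk)
where ω_5 = e^(-2πi/5)

Computing each X[k]:
X[0] = 4
X[1] = -1.8541+1.1756i
X[2] = 4.8541-1.9021i
X[3] = 4.8541+1.9021i
X[4] = -1.8541-1.1756i

X = [4, -1.8541+1.1756i, 4.8541-1.9021i, 4.8541+1.9021i, -1.8541-1.1756i]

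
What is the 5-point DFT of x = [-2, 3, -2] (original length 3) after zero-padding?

Original 3-point DFT: [-1, -2.5000-4.3301i, -2.5000+4.3301i]
Zero-padded 5-point DFT provides frequency interpolation.

DFT_5([x, 0, ...]) = [-1, 0.5451-1.6776i, -5.0451-3.6655i, -5.0451+3.6655i, 0.5451+1.6776i]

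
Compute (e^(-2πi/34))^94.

Since ω_34^34 = 1, powers reduce modulo 34.
94 mod 34 = 26
So ω_34^94 = ω_34^26 = e^(-2πi·26/34)

ω_34^94 = ω_34^26 = 0.0923+0.9957i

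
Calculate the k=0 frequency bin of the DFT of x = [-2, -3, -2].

X[0] = Σ(n=0 to 2) x[n] · ω_3^0 = Σ x[n]
= (-2) + (-3) + (-2)

X[0] = -7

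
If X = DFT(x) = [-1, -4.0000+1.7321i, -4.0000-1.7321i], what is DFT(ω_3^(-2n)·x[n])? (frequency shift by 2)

Modulation property: DFT(ω_3^(-2n)·x[n]) = X[(k-2) mod 3], so circularly shift X by 2 positions.

X[k-2] = [-4.0000+1.7321i, -4.0000-1.7321i, -1]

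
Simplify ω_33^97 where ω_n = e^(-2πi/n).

Since ω_33^33 = 1, powers reduce modulo 33.
97 mod 33 = 31
So ω_33^97 = ω_33^31 = e^(-2πi·31/33)

ω_33^97 = ω_33^31 = 0.9284+0.3717i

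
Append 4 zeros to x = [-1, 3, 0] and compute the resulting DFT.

Original 3-point DFT: [2, -2.5000-2.5981i, -2.5000+2.5981i]
Zero-padded 7-point DFT provides frequency interpolation.

DFT_7([x, 0, ...]) = [2, 0.8705-2.3455i, -1.6676-2.9248i, -3.7029-1.3017i, -3.7029+1.3017i, -1.6676+2.9248i, 0.8705+2.3455i]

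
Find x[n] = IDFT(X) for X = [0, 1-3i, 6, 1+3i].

x[n] = (1/4) Σ(k=0 to 3) X[k] · e^(2πikn/4)

Computing each x[n]:
x[0] = 2
x[1] = 0
x[2] = 1
x[3] = -3

x = [2, 0, 1, -3]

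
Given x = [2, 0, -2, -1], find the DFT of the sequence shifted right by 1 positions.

Time shift by 1: X_shifted[k] = ω_4^(1k) · X[k]
Shifted x = [-1, 2, 0, -2]

DFT(x[n-1]) = [-1, -1-4i, -1, -1+4i]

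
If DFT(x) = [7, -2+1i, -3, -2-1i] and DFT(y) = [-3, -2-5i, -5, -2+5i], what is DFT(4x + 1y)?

By linearity: DFT(4x + 1y) = 4·DFT(x) + 1·DFT(y)
= 4·[7, -2+1i, -3, -2-1i] + 1·[-3, -2-5i, -5, -2+5i]

Computing element-wise:
Z[0] = 4·(7) + 1·(-3) = 25
Z[1] = 4·(-2+1i) + 1·(-2-5i) = -10-1i
Z[2] = 4·(-3) + 1·(-5) = -17
Z[3] = 4·(-2-1i) + 1·(-2+5i) = -10+1i

DFT(4x + 1y) = 4·X + 1·Y = [25, -10-1i, -17, -10+1i]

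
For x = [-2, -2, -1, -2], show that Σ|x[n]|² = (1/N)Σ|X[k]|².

Time domain:
Σ|x[n]|² = |-2|² + |-2|² + |-1|² + |-2|² = 13.0000

Frequency domain:
(1/4)Σ|X[k]|² = (1/4)(|-7|² + |-1|² + |1|² + |-1|²) = (1/4)·52.0000 = 13.0000

Both sides agree, confirming Parseval's theorem.

Σ|x[n]|² = (1/N)Σ|X[k]|² = 13.0000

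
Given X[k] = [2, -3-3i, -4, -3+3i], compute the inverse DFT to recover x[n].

x[n] = (1/4) Σ(k=0 to 3) X[k] · e^(2πikn/4)

Computing each x[n]:
x[0] = -2
x[1] = 3
x[2] = 1
x[3] = 0

x = [-2, 3, 1, 0]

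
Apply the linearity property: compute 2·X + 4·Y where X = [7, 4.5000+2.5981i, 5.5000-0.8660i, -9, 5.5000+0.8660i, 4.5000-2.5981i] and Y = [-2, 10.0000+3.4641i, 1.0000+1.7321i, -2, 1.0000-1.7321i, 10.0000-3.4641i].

By linearity: DFT(2x + 4y) = 2·DFT(x) + 4·DFT(y)
= 2·[7, 4.5000+2.5981i, 5.5000-0.8660i, -9, 5.5000+0.8660i, 4.5000-2.5981i] + 4·[-2, 10.0000+3.4641i, 1.0000+1.7321i, -2, 1.0000-1.7321i, 10.0000-3.4641i]

Computing element-wise:
Z[0] = 2·(7) + 4·(-2) = 6
Z[1] = 2·(4.5000+2.5981i) + 4·(10.0000+3.4641i) = 49.0000+19.0526i
Z[2] = 2·(5.5000-0.8660i) + 4·(1.0000+1.7321i) = 15.0000+5.1964i
Z[3] = 2·(-9) + 4·(-2) = -26
Z[4] = 2·(5.5000+0.8660i) + 4·(1.0000-1.7321i) = 15.0000-5.1964i
Z[5] = 2·(4.5000-2.5981i) + 4·(10.0000-3.4641i) = 49.0000-19.0526i

DFT(2x + 4y) = 2·X + 4·Y = [6, 49.0000+19.0526i, 15.0000+5.1964i, -26, 15.0000-5.1964i, 49.0000-19.0526i]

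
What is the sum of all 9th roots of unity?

Sum of all nth roots of unity equals 0 for n > 1 (geometric series with r ≠ 1).

0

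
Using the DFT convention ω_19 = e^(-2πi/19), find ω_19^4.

ω_19^4 = e^(-2πi·4/19)
= cos(-2π·4/19) + i·sin(-2π·4/19)
= cos(-8π/19) + i·sin(-8π/19)

ω_19^4 = cos(-8π/19) + i·sin(-8π/19) = 0.2455-0.9694i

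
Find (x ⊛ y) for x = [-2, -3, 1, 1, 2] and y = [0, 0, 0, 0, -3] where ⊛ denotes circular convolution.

(x ⊛ y)[n] = Σ(m=0 to 4) x[m] · y[(n-m) mod 5]

Computing each output sample:
(x ⊛ y)[0] = 9
(x ⊛ y)[1] = -3
(x ⊛ y)[2] = -3
(x ⊛ y)[3] = -6
(x ⊛ y)[4] = 6

x ⊛ y = [9, -3, -3, -6, 6]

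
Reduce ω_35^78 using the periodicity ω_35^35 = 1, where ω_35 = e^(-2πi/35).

Since ω_35^35 = 1, powers reduce modulo 35.
78 mod 35 = 8
So ω_35^78 = ω_35^8 = e^(-2πi·8/35)

ω_35^78 = ω_35^8 = 0.1342-0.9909i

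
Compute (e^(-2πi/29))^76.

Since ω_29^29 = 1, powers reduce modulo 29.
76 mod 29 = 18
So ω_29^76 = ω_29^18 = e^(-2πi·18/29)

ω_29^76 = ω_29^18 = -0.7260+0.6877i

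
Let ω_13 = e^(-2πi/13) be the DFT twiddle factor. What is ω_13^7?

ω_13^7 = e^(-2πi·7/13)
= cos(-2π·7/13) + i·sin(-2π·7/13)
= cos(-14π/13) + i·sin(-14π/13)

ω_13^7 = cos(-14π/13) + i·sin(-14π/13) = -0.9709+0.2393i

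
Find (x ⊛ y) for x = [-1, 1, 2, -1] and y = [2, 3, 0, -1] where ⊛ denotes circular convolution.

(x ⊛ y)[n] = Σ(m=0 to 3) x[m] · y[(n-m) mod 4]

Computing each output sample:
(x ⊛ y)[0] = -6
(x ⊛ y)[1] = -3
(x ⊛ y)[2] = 8
(x ⊛ y)[3] = 5

x ⊛ y = [-6, -3, 8, 5]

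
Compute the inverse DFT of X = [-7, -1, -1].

x[n] = (1/3) Σ(k=0 to 2) X[k] · e^(2πikn/3)

Computing each x[n]:
x[0] = -3
x[1] = -2
x[2] = -2

x = [-3, -2, -2]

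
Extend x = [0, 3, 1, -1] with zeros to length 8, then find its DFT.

Original 4-point DFT: [3, -1-4i, -1, -1+4i]
Zero-padded 8-point DFT provides frequency interpolation.

DFT_8([x, 0, ...]) = [3, 2.8284-2.4142i, -1-4i, -2.8284-0.4142i, -1, -2.8284+0.4142i, -1+4i, 2.8284+2.4142i]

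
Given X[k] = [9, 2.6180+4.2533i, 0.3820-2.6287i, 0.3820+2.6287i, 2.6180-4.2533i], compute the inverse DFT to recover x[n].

x[n] = (1/5) Σ(k=0 to 4) X[k] · e^(2πikn/5)

Computing each x[n]:
x[0] = 3
x[1] = 1
x[2] = -1
x[3] = 3
x[4] = 3

x = [3, 1, -1, 3, 3]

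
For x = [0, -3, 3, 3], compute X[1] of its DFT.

X[1] = Σ(n=0 to 3) x[n] · ω_4^(1n) where ω_4 = e^(-2πi/4)
= (0)·ω_4^0 + (-3)·ω_4^1 + (3)·ω_4^2 + (3)·ω_4^3

X[1] = -3+6i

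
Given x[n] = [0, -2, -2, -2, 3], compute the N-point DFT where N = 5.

X[k] = Σ(n=0 to 4) x[n] · ω_5^(nk)
where ω_5 = e^(-2πi/5)

Computing each X[k]:
X[0] = -3
X[1] = 3.5451+4.7553i
X[2] = -2.0451+2.9389i
X[3] = -2.0451-2.9389i
X[4] = 3.5451-4.7553i

X = [-3, 3.5451+4.7553i, -2.0451+2.9389i, -2.0451-2.9389i, 3.5451-4.7553i]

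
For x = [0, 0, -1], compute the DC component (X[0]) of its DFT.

X[0] = Σ(n=0 to 2) x[n] · ω_3^0 = Σ x[n]
= (0) + (0) + (-1)

X[0] = -1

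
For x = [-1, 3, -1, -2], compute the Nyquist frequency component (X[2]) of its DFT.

X[2] = Σ(n=0 to 3) x[n] · ω_4^(2n) where ω_4 = e^(-2πi/4)
= (-1)·ω_4^0 + (3)·ω_4^2 + (-1)·ω_4^4 + (-2)·ω_4^6

X[2] = -3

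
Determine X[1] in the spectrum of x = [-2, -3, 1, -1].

X[1] = Σ(n=0 to 3) x[n] · ω_4^(1n) where ω_4 = e^(-2πi/4)
= (-2)·ω_4^0 + (-3)·ω_4^1 + (1)·ω_4^2 + (-1)·ω_4^3

X[1] = -3+2i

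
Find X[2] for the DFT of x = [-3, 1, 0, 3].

X[2] = Σ(n=0 to 3) x[n] · ω_4^(2n) where ω_4 = e^(-2πi/4)
= (-3)·ω_4^0 + (1)·ω_4^2 + (0)·ω_4^4 + (3)·ω_4^6

X[2] = -7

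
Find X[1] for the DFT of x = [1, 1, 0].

X[1] = Σ(n=0 to 2) x[n] · ω_3^(1n) where ω_3 = e^(-2πi/3)
= (1)·ω_3^0 + (1)·ω_3^1 + (0)·ω_3^2

X[1] = 0.5000-0.8660i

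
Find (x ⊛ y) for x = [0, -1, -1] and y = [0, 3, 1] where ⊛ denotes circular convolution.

(x ⊛ y)[n] = Σ(m=0 to 2) x[m] · y[(n-m) mod 3]

Computing each output sample:
(x ⊛ y)[0] = -4
(x ⊛ y)[1] = -1
(x ⊛ y)[2] = -3

x ⊛ y = [-4, -1, -3]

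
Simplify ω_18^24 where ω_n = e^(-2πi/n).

Since ω_18^18 = 1, powers reduce modulo 18.
24 mod 18 = 6
So ω_18^24 = ω_18^6 = e^(-2πi·6/18)

ω_18^24 = ω_18^6 = -0.5000-0.8660i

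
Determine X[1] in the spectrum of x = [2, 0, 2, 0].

X[1] = Σ(n=0 to 3) x[n] · ω_4^(1n) where ω_4 = e^(-2πi/4)
= (2)·ω_4^0 + (0)·ω_4^1 + (2)·ω_4^2 + (0)·ω_4^3

X[1] = 0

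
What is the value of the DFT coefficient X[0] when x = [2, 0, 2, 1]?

X[0] = Σ(n=0 to 3) x[n] · ω_4^0 = Σ x[n]
= (2) + (0) + (2) + (1)

X[0] = 5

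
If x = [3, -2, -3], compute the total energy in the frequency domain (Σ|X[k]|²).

Parseval: Σ|x[n]|² = (1/N)Σ|X[k]|², so Σ|X[k]|² = N·Σ|x[n]|² = 3·22.0000

Σ|X[k]|² = N·Σ|x[n]|² = 3·22.0000 = 66.0000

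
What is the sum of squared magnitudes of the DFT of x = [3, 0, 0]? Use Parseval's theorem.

Parseval: Σ|x[n]|² = (1/N)Σ|X[k]|², so Σ|X[k]|² = N·Σ|x[n]|² = 3·9.0000

Σ|X[k]|² = N·Σ|x[n]|² = 3·9.0000 = 27.0000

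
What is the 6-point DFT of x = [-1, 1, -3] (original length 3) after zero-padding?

Original 3-point DFT: [-3, -3.4641i, 3.4641i]
Zero-padded 6-point DFT provides frequency interpolation.

DFT_6([x, 0, ...]) = [-3, 1.0000+1.7321i, -3.4641i, -5, 3.4641i, 1.0000-1.7321i]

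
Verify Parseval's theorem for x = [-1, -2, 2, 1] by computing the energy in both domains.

Time domain:
Σ|x[n]|² = |-1|² + |-2|² + |2|² + |1|² = 10.0000

Frequency domain:
(1/4)Σ|X[k]|² = (1/4)(|0|² + |-3+3i|² + |2|² + |-3-3i|²) = (1/4)·40.0000 = 10.0000

Both sides agree, confirming Parseval's theorem.

Σ|x[n]|² = (1/N)Σ|X[k]|² = 10.0000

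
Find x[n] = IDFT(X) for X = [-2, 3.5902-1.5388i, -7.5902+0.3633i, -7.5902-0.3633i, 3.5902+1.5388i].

x[n] = (1/5) Σ(k=0 to 4) X[k] · e^(2πikn/5)

Computing each x[n]:
x[0] = -2
x[1] = 3
x[2] = -2
x[3] = -3
x[4] = 2

x = [-2, 3, -2, -3, 2]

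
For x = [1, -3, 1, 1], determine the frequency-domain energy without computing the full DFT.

Parseval: Σ|x[n]|² = (1/N)Σ|X[k]|², so Σ|X[k]|² = N·Σ|x[n]|² = 4·12.0000

Σ|X[k]|² = N·Σ|x[n]|² = 4·12.0000 = 48.0000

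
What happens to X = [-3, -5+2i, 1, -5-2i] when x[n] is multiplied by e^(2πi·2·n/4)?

Modulation property: DFT(ω_4^(-2n)·x[n]) = X[(k-2) mod 4], so circularly shift X by 2 positions.

X[k-2] = [1, -5-2i, -3, -5+2i]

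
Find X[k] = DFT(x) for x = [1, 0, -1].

X[k] = Σ(n=0 to 2) x[n] · ω_3^(nk)
where ω_3 = e^(-2πi/3)

Computing each X[k]:
X[0] = 0
X[1] = 1.5000-0.8660i
X[2] = 1.5000+0.8660i

X = [0, 1.5000-0.8660i, 1.5000+0.8660i]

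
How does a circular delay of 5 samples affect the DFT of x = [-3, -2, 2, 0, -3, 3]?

Time shift by 5: X_shifted[k] = ω_6^(5k) · X[k]
Shifted x = [-2, 2, 0, -3, 3, -3]

DFT(x[n-5]) = [-3, -1.0000-1.7321i, -6.0000-6.9282i, 5, -6.0000+6.9282i, -1.0000+1.7321i]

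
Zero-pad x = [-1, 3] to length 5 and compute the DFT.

Original 2-point DFT: [2, -4]
Zero-padded 5-point DFT provides frequency interpolation.

DFT_5([x, 0, ...]) = [2, -0.0729-2.8532i, -3.4271-1.7634i, -3.4271+1.7634i, -0.0729+2.8532i]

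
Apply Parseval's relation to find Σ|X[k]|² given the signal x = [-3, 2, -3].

Parseval: Σ|x[n]|² = (1/N)Σ|X[k]|², so Σ|X[k]|² = N·Σ|x[n]|² = 3·22.0000

Σ|X[k]|² = N·Σ|x[n]|² = 3·22.0000 = 66.0000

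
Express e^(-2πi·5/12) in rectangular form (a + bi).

ω_12^5 = e^(-2πi·5/12)
= cos(-2π·5/12) + i·sin(-2π·5/12)
= cos(-10π/12) + i·sin(-10π/12)

ω_12^5 = cos(-10π/12) + i·sin(-10π/12) = -0.8660-0.5000i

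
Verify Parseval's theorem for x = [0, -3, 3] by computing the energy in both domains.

Time domain:
Σ|x[n]|² = |0|² + |-3|² + |3|² = 18.0000

Frequency domain:
(1/3)Σ|X[k]|² = (1/3)(|0|² + |5.1962i|² + |-5.1962i|²) = (1/3)·54.0000 = 18.0000

Both sides agree, confirming Parseval's theorem.

Σ|x[n]|² = (1/N)Σ|X[k]|² = 18.0000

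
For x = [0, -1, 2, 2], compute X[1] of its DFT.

X[1] = Σ(n=0 to 3) x[n] · ω_4^(1n) where ω_4 = e^(-2πi/4)
= (0)·ω_4^0 + (-1)·ω_4^1 + (2)·ω_4^2 + (2)·ω_4^3

X[1] = -2+3i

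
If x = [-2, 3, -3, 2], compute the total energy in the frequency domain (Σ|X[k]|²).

Parseval: Σ|x[n]|² = (1/N)Σ|X[k]|², so Σ|X[k]|² = N·Σ|x[n]|² = 4·26.0000

Σ|X[k]|² = N·Σ|x[n]|² = 4·26.0000 = 104.0000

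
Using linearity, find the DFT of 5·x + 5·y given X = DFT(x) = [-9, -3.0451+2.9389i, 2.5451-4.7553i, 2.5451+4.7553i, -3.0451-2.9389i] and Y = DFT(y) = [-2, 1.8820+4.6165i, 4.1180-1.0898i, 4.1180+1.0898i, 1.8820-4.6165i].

By linearity: DFT(5x + 5y) = 5·DFT(x) + 5·DFT(y)
= 5·[-9, -3.0451+2.9389i, 2.5451-4.7553i, 2.5451+4.7553i, -3.0451-2.9389i] + 5·[-2, 1.8820+4.6165i, 4.1180-1.0898i, 4.1180+1.0898i, 1.8820-4.6165i]

Computing element-wise:
Z[0] = 5·(-9) + 5·(-2) = -55
Z[1] = 5·(-3.0451+2.9389i) + 5·(1.8820+4.6165i) = -5.8155+37.7770i
Z[2] = 5·(2.5451-4.7553i) + 5·(4.1180-1.0898i) = 33.3155-29.2255i
Z[3] = 5·(2.5451+4.7553i) + 5·(4.1180+1.0898i) = 33.3155+29.2255i
Z[4] = 5·(-3.0451-2.9389i) + 5·(1.8820-4.6165i) = -5.8155-37.7770i

DFT(5x + 5y) = 5·X + 5·Y = [-55, -5.8155+37.7770i, 33.3155-29.2255i, 33.3155+29.2255i, -5.8155-37.7770i]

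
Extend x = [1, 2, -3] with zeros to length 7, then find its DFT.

Original 3-point DFT: [0, 1.5000-4.3301i, 1.5000+4.3301i]
Zero-padded 7-point DFT provides frequency interpolation.

DFT_7([x, 0, ...]) = [0, 2.9145+1.3611i, 3.2579-3.2515i, -2.6724-3.2133i, -2.6724+3.2133i, 3.2579+3.2515i, 2.9145-1.3611i]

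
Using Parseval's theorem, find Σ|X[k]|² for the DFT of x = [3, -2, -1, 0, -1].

Parseval: Σ|x[n]|² = (1/N)Σ|X[k]|², so Σ|X[k]|² = N·Σ|x[n]|² = 5·15.0000

Σ|X[k]|² = N·Σ|x[n]|² = 5·15.0000 = 75.0000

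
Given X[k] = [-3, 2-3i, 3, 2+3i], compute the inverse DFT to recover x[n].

x[n] = (1/4) Σ(k=0 to 3) X[k] · e^(2πikn/4)

Computing each x[n]:
x[0] = 1
x[1] = 0
x[2] = -1
x[3] = -3

x = [1, 0, -1, -3]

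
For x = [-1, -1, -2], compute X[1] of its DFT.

X[1] = Σ(n=0 to 2) x[n] · ω_3^(1n) where ω_3 = e^(-2πi/3)
= (-1)·ω_3^0 + (-1)·ω_3^1 + (-2)·ω_3^2

X[1] = 0.5000-0.8660i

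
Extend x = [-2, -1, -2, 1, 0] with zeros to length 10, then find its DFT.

Original 5-point DFT: [-4, -1.5000+2.7144i, -1.5000-2.2654i, -1.5000+2.2654i, -1.5000-2.7144i]
Zero-padded 10-point DFT provides frequency interpolation.

DFT_10([x, 0, ...]) = [-4, -3.7361+1.5388i, -1.5000+2.7144i, 0.7361+0.3633i, -1.5000-2.2654i, -4, -1.5000+2.2654i, 0.7361-0.3633i, -1.5000-2.7144i, -3.7361-1.5388i]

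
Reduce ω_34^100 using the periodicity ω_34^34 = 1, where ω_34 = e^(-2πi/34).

Since ω_34^34 = 1, powers reduce modulo 34.
100 mod 34 = 32
So ω_34^100 = ω_34^32 = e^(-2πi·32/34)

ω_34^100 = ω_34^32 = 0.9325+0.3612i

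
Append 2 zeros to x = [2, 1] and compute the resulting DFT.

Original 2-point DFT: [3, 1]
Zero-padded 4-point DFT provides frequency interpolation.

DFT_4([x, 0, ...]) = [3, 2-1i, 1, 2+1i]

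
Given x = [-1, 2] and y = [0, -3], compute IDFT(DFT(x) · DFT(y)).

(x ⊛ y)[n] = Σ(m=0 to 1) x[m] · y[(n-m) mod 2]

Computing each output sample:
(x ⊛ y)[0] = -6
(x ⊛ y)[1] = 3

x ⊛ y = [-6, 3]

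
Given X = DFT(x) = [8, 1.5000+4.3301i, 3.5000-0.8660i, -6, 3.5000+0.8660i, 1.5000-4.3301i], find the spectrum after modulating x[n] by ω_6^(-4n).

Modulation property: DFT(ω_6^(-4n)·x[n]) = X[(k-4) mod 6], so circularly shift X by 4 positions.

X[k-4] = [3.5000-0.8660i, -6, 3.5000+0.8660i, 1.5000-4.3301i, 8, 1.5000+4.3301i]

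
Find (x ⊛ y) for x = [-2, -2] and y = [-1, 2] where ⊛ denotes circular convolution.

(x ⊛ y)[n] = Σ(m=0 to 1) x[m] · y[(n-m) mod 2]

Computing each output sample:
(x ⊛ y)[0] = -2
(x ⊛ y)[1] = -2

x ⊛ y = [-2, -2]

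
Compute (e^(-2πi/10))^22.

Since ω_10^10 = 1, powers reduce modulo 10.
22 mod 10 = 2
So ω_10^22 = ω_10^2 = e^(-2πi·2/10)

ω_10^22 = ω_10^2 = 0.3090-0.9511i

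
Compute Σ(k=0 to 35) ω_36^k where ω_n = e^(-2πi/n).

Sum of all nth roots of unity equals 0 for n > 1 (geometric series with r ≠ 1).

0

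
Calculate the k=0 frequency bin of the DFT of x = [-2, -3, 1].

X[0] = Σ(n=0 to 2) x[n] · ω_3^0 = Σ x[n]
= (-2) + (-3) + (1)

X[0] = -4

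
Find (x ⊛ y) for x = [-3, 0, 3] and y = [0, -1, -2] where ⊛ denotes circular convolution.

(x ⊛ y)[n] = Σ(m=0 to 2) x[m] · y[(n-m) mod 3]

Computing each output sample:
(x ⊛ y)[0] = -3
(x ⊛ y)[1] = -3
(x ⊛ y)[2] = 6

x ⊛ y = [-3, -3, 6]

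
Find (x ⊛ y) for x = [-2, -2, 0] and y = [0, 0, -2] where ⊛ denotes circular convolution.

(x ⊛ y)[n] = Σ(m=0 to 2) x[m] · y[(n-m) mod 3]

Computing each output sample:
(x ⊛ y)[0] = 4
(x ⊛ y)[1] = 0
(x ⊛ y)[2] = 4

x ⊛ y = [4, 0, 4]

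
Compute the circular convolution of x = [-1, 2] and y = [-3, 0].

(x ⊛ y)[n] = Σ(m=0 to 1) x[m] · y[(n-m) mod 2]

Computing each output sample:
(x ⊛ y)[0] = 3
(x ⊛ y)[1] = -6

x ⊛ y = [3, -6]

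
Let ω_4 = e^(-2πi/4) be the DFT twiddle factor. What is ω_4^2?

ω_4^2 = e^(-2πi·2/4)
= cos(-2π·2/4) + i·sin(-2π·2/4)
= cos(-4π/4) + i·sin(-4π/4)

ω_4^2 = cos(-4π/4) + i·sin(-4π/4) = -1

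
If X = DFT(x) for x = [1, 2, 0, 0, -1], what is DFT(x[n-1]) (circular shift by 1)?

Time shift by 1: X_shifted[k] = ω_5^(1k) · X[k]
Shifted x = [-1, 1, 2, 0, 0]

DFT(x[n-1]) = [2, -2.3090-2.1266i, -1.1910+1.3143i, -1.1910-1.3143i, -2.3090+2.1266i]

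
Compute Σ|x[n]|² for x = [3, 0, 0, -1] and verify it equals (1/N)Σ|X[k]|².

Time domain:
Σ|x[n]|² = |3|² + |0|² + |0|² + |-1|² = 10.0000

Frequency domain:
(1/4)Σ|X[k]|² = (1/4)(|2|² + |3-1i|² + |4|² + |3+1i|²) = (1/4)·40.0000 = 10.0000

Both sides agree, confirming Parseval's theorem.

Σ|x[n]|² = (1/N)Σ|X[k]|² = 10.0000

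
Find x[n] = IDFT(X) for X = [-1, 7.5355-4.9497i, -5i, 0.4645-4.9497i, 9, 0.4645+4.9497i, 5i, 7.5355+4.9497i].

x[n] = (1/8) Σ(k=0 to 7) X[k] · e^(2πikn/8)

Computing each x[n]:
x[0] = 3
x[1] = 3
x[2] = 1
x[3] = -2
x[4] = -1
x[5] = -3
x[6] = 1
x[7] = -3

x = [3, 3, 1, -2, -1, -3, 1, -3]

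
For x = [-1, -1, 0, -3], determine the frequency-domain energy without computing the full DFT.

Parseval: Σ|x[n]|² = (1/N)Σ|X[k]|², so Σ|X[k]|² = N·Σ|x[n]|² = 4·11.0000

Σ|X[k]|² = N·Σ|x[n]|² = 4·11.0000 = 44.0000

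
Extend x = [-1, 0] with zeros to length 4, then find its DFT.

Original 2-point DFT: [-1, -1]
Zero-padded 4-point DFT provides frequency interpolation.

DFT_4([x, 0, ...]) = [-1, -1, -1, -1]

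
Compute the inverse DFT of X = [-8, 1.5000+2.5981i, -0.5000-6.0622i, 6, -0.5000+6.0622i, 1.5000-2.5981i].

x[n] = (1/6) Σ(k=0 to 5) X[k] · e^(2πikn/6)

Computing each x[n]:
x[0] = 0
x[1] = -1
x[2] = -3
x[3] = -3
x[4] = 2
x[5] = -3

x = [0, -1, -3, -3, 2, -3]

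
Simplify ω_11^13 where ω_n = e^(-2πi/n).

Since ω_11^11 = 1, powers reduce modulo 11.
13 mod 11 = 2
So ω_11^13 = ω_11^2 = e^(-2πi·2/11)

ω_11^13 = ω_11^2 = 0.4154-0.9096i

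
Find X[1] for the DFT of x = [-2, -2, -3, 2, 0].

X[1] = Σ(n=0 to 4) x[n] · ω_5^(1n) where ω_5 = e^(-2πi/5)
= (-2)·ω_5^0 + (-2)·ω_5^1 + (-3)·ω_5^2 + (2)·ω_5^3 + (0)·ω_5^4

X[1] = -1.8090+4.8410i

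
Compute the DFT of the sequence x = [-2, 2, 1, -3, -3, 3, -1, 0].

X[k] = Σ(n=0 to 7) x[n] · ω_8^(nk)
where ω_8 = e^(-2πi/8)

Computing each X[k]:
X[0] = -3
X[1] = 2.4142+0.8284i
X[2] = -5-8i
X[3] = -0.4142+4.8284i
X[4] = -7
X[5] = -0.4142-4.8284i
X[6] = -5+8i
X[7] = 2.4142-0.8284i

X = [-3, 2.4142+0.8284i, -5-8i, -0.4142+4.8284i, -7, -0.4142-4.8284i, -5+8i, 2.4142-0.8284i]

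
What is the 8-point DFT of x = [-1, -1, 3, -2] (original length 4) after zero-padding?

Original 4-point DFT: [-1, -4-1i, 5, -4+1i]
Zero-padded 8-point DFT provides frequency interpolation.

DFT_8([x, 0, ...]) = [-1, -0.2929-0.8787i, -4-1i, -1.7071+5.1213i, 5, -1.7071-5.1213i, -4+1i, -0.2929+0.8787i]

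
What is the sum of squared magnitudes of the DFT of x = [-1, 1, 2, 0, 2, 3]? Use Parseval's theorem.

Parseval: Σ|x[n]|² = (1/N)Σ|X[k]|², so Σ|X[k]|² = N·Σ|x[n]|² = 6·19.0000

Σ|X[k]|² = N·Σ|x[n]|² = 6·19.0000 = 114.0000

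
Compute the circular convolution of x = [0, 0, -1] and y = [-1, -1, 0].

(x ⊛ y)[n] = Σ(m=0 to 2) x[m] · y[(n-m) mod 3]

Computing each output sample:
(x ⊛ y)[0] = 1
(x ⊛ y)[1] = 0
(x ⊛ y)[2] = 1

x ⊛ y = [1, 0, 1]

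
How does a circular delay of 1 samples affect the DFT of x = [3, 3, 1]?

Time shift by 1: X_shifted[k] = ω_3^(1k) · X[k]
Shifted x = [1, 3, 3]

DFT(x[n-1]) = [7, -2, -2]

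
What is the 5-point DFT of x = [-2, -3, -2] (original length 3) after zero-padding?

Original 3-point DFT: [-7, 0.5000+0.8660i, 0.5000-0.8660i]
Zero-padded 5-point DFT provides frequency interpolation.

DFT_5([x, 0, ...]) = [-7, -1.3090+4.0287i, -0.1910-0.1388i, -0.1910+0.1388i, -1.3090-4.0287i]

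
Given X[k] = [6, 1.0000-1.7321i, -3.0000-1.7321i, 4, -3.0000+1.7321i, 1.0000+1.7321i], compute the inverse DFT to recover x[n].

x[n] = (1/6) Σ(k=0 to 5) X[k] · e^(2πikn/6)

Computing each x[n]:
x[0] = 1
x[1] = 2
x[2] = 2
x[3] = -1
x[4] = 2
x[5] = 0

x = [1, 2, 2, -1, 2, 0]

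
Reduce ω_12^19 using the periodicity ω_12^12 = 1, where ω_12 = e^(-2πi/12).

Since ω_12^12 = 1, powers reduce modulo 12.
19 mod 12 = 7
So ω_12^19 = ω_12^7 = e^(-2πi·7/12)

ω_12^19 = ω_12^7 = -0.8660+0.5000i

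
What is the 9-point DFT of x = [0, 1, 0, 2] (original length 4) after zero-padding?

Original 4-point DFT: [3, 1i, -3, -1i]
Zero-padded 9-point DFT provides frequency interpolation.

DFT_9([x, 0, ...]) = [3, -0.2340-2.3748i, -0.8264+0.7472i, 1.5000-0.8660i, -1.9397-2.0741i, -1.9397+2.0741i, 1.5000+0.8660i, -0.8264-0.7472i, -0.2340+2.3748i]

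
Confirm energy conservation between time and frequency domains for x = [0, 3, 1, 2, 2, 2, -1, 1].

Time domain:
Σ|x[n]|² = |0|² + |3|² + |1|² + |2|² + |2|² + |2|² + |-1|² + |1|² = 24.0000

Frequency domain:
(1/8)Σ|X[k]|² = (1/8)(|10|² + |-2.0000-3.4142i|² + |2-2i|² + |-2.0000+0.5858i|² + |-6|² + |-2.0000-0.5858i|² + |2+2i|² + |-2.0000+3.4142i|²) = (1/8)·192.0000 = 24.0000

Both sides agree, confirming Parseval's theorem.

Σ|x[n]|² = (1/N)Σ|X[k]|² = 24.0000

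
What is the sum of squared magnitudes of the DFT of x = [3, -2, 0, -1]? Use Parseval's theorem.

Parseval: Σ|x[n]|² = (1/N)Σ|X[k]|², so Σ|X[k]|² = N·Σ|x[n]|² = 4·14.0000

Σ|X[k]|² = N·Σ|x[n]|² = 4·14.0000 = 56.0000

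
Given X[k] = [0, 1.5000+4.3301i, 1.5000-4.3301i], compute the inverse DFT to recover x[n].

x[n] = (1/3) Σ(k=0 to 2) X[k] · e^(2πikn/3)

Computing each x[n]:
x[0] = 1
x[1] = -3
x[2] = 2

x = [1, -3, 2]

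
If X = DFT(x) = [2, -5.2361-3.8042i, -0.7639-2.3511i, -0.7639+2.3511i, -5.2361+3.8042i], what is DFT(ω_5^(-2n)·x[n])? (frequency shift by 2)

Modulation property: DFT(ω_5^(-2n)·x[n]) = X[(k-2) mod 5], so circularly shift X by 2 positions.

X[k-2] = [-0.7639+2.3511i, -5.2361+3.8042i, 2, -5.2361-3.8042i, -0.7639-2.3511i]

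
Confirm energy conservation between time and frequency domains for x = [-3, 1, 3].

Time domain:
Σ|x[n]|² = |-3|² + |1|² + |3|² = 19.0000

Frequency domain:
(1/3)Σ|X[k]|² = (1/3)(|1|² + |-5.0000+1.7321i|² + |-5.0000-1.7321i|²) = (1/3)·57.0000 = 19.0000

Both sides agree, confirming Parseval's theorem.

Σ|x[n]|² = (1/N)Σ|X[k]|² = 19.0000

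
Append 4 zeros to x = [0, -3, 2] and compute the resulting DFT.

Original 3-point DFT: [-1, 0.5000+4.3301i, 0.5000-4.3301i]
Zero-padded 7-point DFT provides frequency interpolation.

DFT_7([x, 0, ...]) = [-1, -2.3155+0.3956i, -1.1344+3.7926i, 3.9499+2.8653i, 3.9499-2.8653i, -1.1344-3.7926i, -2.3155-0.3956i]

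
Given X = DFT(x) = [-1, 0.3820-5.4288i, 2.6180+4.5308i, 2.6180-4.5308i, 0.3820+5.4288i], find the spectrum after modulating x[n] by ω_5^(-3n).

Modulation property: DFT(ω_5^(-3n)·x[n]) = X[(k-3) mod 5], so circularly shift X by 3 positions.

X[k-3] = [2.6180+4.5308i, 2.6180-4.5308i, 0.3820+5.4288i, -1, 0.3820-5.4288i]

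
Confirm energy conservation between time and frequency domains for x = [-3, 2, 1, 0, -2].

Time domain:
Σ|x[n]|² = |-3|² + |2|² + |1|² + |0|² + |-2|² = 18.0000

Frequency domain:
(1/5)Σ|X[k]|² = (1/5)(|-2|² + |-3.8090-4.3920i|² + |-2.6910-1.4001i|² + |-2.6910+1.4001i|² + |-3.8090+4.3920i|²) = (1/5)·90.0000 = 18.0000

Both sides agree, confirming Parseval's theorem.

Σ|x[n]|² = (1/N)Σ|X[k]|² = 18.0000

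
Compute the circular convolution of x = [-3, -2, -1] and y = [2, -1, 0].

(x ⊛ y)[n] = Σ(m=0 to 2) x[m] · y[(n-m) mod 3]

Computing each output sample:
(x ⊛ y)[0] = -5
(x ⊛ y)[1] = -1
(x ⊛ y)[2] = 0

x ⊛ y = [-5, -1, 0]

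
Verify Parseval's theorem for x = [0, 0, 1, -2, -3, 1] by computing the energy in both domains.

Time domain:
Σ|x[n]|² = |0|² + |0|² + |1|² + |-2|² + |-3|² + |1|² = 15.0000

Frequency domain:
(1/6)Σ|X[k]|² = (1/6)(|-3|² + |3.5000-2.5981i|² + |-1.5000+4.3301i|² + |-1|² + |-1.5000-4.3301i|² + |3.5000+2.5981i|²) = (1/6)·90.0000 = 15.0000

Both sides agree, confirming Parseval's theorem.

Σ|x[n]|² = (1/N)Σ|X[k]|² = 15.0000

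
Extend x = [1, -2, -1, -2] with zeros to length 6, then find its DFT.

Original 4-point DFT: [-4, 2, 4, 2]
Zero-padded 6-point DFT provides frequency interpolation.

DFT_6([x, 0, ...]) = [-4, 2.5000+2.5981i, 0.5000+0.8660i, 4, 0.5000-0.8660i, 2.5000-2.5981i]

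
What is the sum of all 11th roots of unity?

Sum of all nth roots of unity equals 0 for n > 1 (geometric series with r ≠ 1).

0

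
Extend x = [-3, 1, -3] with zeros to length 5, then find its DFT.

Original 3-point DFT: [-5, -2.0000-3.4641i, -2.0000+3.4641i]
Zero-padded 5-point DFT provides frequency interpolation.

DFT_5([x, 0, ...]) = [-5, -0.2639+0.8123i, -4.7361-3.4410i, -4.7361+3.4410i, -0.2639-0.8123i]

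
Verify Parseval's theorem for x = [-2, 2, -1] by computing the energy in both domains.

Time domain:
Σ|x[n]|² = |-2|² + |2|² + |-1|² = 9.0000

Frequency domain:
(1/3)Σ|X[k]|² = (1/3)(|-1|² + |-2.5000-2.5981i|² + |-2.5000+2.5981i|²) = (1/3)·27.0000 = 9.0000

Both sides agree, confirming Parseval's theorem.

Σ|x[n]|² = (1/N)Σ|X[k]|² = 9.0000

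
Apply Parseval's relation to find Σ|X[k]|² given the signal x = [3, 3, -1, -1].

Parseval: Σ|x[n]|² = (1/N)Σ|X[k]|², so Σ|X[k]|² = N·Σ|x[n]|² = 4·20.0000

Σ|X[k]|² = N·Σ|x[n]|² = 4·20.0000 = 80.0000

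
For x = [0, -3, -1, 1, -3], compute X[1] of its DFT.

X[1] = Σ(n=0 to 4) x[n] · ω_5^(1n) where ω_5 = e^(-2πi/5)
= (0)·ω_5^0 + (-3)·ω_5^1 + (-1)·ω_5^2 + (1)·ω_5^3 + (-3)·ω_5^4

X[1] = -1.8541+1.1756i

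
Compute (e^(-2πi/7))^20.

Since ω_7^7 = 1, powers reduce modulo 7.
20 mod 7 = 6
So ω_7^20 = ω_7^6 = e^(-2πi·6/7)

ω_7^20 = ω_7^6 = 0.6235+0.7818i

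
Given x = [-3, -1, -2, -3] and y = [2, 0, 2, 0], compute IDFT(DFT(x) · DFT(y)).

(x ⊛ y)[n] = Σ(m=0 to 3) x[m] · y[(n-m) mod 4]

Computing each output sample:
(x ⊛ y)[0] = -10
(x ⊛ y)[1] = -8
(x ⊛ y)[2] = -10
(x ⊛ y)[3] = -8

x ⊛ y = [-10, -8, -10, -8]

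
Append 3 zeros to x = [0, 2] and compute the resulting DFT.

Original 2-point DFT: [2, -2]
Zero-padded 5-point DFT provides frequency interpolation.

DFT_5([x, 0, ...]) = [2, 0.6180-1.9021i, -1.6180-1.1756i, -1.6180+1.1756i, 0.6180+1.9021i]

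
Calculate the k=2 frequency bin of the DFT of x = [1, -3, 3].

X[2] = Σ(n=0 to 2) x[n] · ω_3^(2n) where ω_3 = e^(-2πi/3)
= (1)·ω_3^0 + (-3)·ω_3^2 + (3)·ω_3^4

X[2] = 1.0000-5.1962i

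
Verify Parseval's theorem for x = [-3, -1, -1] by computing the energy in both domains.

Time domain:
Σ|x[n]|² = |-3|² + |-1|² + |-1|² = 11.0000

Frequency domain:
(1/3)Σ|X[k]|² = (1/3)(|-5|² + |-2|² + |-2|²) = (1/3)·33.0000 = 11.0000

Both sides agree, confirming Parseval's theorem.

Σ|x[n]|² = (1/N)Σ|X[k]|² = 11.0000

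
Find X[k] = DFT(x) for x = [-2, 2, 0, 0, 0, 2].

X[k] = Σ(n=0 to 5) x[n] · ω_6^(nk)
where ω_6 = e^(-2πi/6)

Computing each X[k]:
X[0] = 2
X[1] = 0
X[2] = -4
X[3] = -6
X[4] = -4
X[5] = 0

X = [2, 0, -4, -6, -4, 0]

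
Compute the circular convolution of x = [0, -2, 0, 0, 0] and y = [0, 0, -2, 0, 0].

(x ⊛ y)[n] = Σ(m=0 to 4) x[m] · y[(n-m) mod 5]

Computing each output sample:
(x ⊛ y)[0] = 0
(x ⊛ y)[1] = 0
(x ⊛ y)[2] = 0
(x ⊛ y)[3] = 4
(x ⊛ y)[4] = 0

x ⊛ y = [0, 0, 0, 4, 0]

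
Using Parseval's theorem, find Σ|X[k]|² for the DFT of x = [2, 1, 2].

Parseval: Σ|x[n]|² = (1/N)Σ|X[k]|², so Σ|X[k]|² = N·Σ|x[n]|² = 3·9.0000

Σ|X[k]|² = N·Σ|x[n]|² = 3·9.0000 = 27.0000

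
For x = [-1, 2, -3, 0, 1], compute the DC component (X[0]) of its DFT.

X[0] = Σ(n=0 to 4) x[n] · ω_5^0 = Σ x[n]
= (-1) + (2) + (-3) + (0) + (1)

X[0] = -1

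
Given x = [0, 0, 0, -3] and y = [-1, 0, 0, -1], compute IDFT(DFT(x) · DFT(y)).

(x ⊛ y)[n] = Σ(m=0 to 3) x[m] · y[(n-m) mod 4]

Computing each output sample:
(x ⊛ y)[0] = 0
(x ⊛ y)[1] = 0
(x ⊛ y)[2] = 3
(x ⊛ y)[3] = 3

x ⊛ y = [0, 0, 3, 3]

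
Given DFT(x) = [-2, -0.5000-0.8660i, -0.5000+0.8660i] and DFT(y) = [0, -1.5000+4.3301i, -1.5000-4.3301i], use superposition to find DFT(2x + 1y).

By linearity: DFT(2x + 1y) = 2·DFT(x) + 1·DFT(y)
= 2·[-2, -0.5000-0.8660i, -0.5000+0.8660i] + 1·[0, -1.5000+4.3301i, -1.5000-4.3301i]

Computing element-wise:
Z[0] = 2·(-2) + 1·(0) = -4
Z[1] = 2·(-0.5000-0.8660i) + 1·(-1.5000+4.3301i) = -2.5000+2.5981i
Z[2] = 2·(-0.5000+0.8660i) + 1·(-1.5000-4.3301i) = -2.5000-2.5981i

DFT(2x + 1y) = 2·X + 1·Y = [-4, -2.5000+2.5981i, -2.5000-2.5981i]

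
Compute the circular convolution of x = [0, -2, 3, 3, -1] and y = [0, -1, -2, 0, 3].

(x ⊛ y)[n] = Σ(m=0 to 4) x[m] · y[(n-m) mod 5]

Computing each output sample:
(x ⊛ y)[0] = -11
(x ⊛ y)[1] = 11
(x ⊛ y)[2] = 11
(x ⊛ y)[3] = -2
(x ⊛ y)[4] = -9

x ⊛ y = [-11, 11, 11, -2, -9]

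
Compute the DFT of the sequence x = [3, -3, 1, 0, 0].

X[k] = Σ(n=0 to 4) x[n] · ω_5^(nk)
where ω_5 = e^(-2πi/5)

Computing each X[k]:
X[0] = 1
X[1] = 1.2639+2.2654i
X[2] = 5.7361+2.7144i
X[3] = 5.7361-2.7144i
X[4] = 1.2639-2.2654i

X = [1, 1.2639+2.2654i, 5.7361+2.7144i, 5.7361-2.7144i, 1.2639-2.2654i]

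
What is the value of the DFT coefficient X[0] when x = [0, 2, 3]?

X[0] = Σ(n=0 to 2) x[n] · ω_3^0 = Σ x[n]
= (0) + (2) + (3)

X[0] = 5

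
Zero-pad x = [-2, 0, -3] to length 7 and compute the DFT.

Original 3-point DFT: [-5, -0.5000-2.5981i, -0.5000+2.5981i]
Zero-padded 7-point DFT provides frequency interpolation.

DFT_7([x, 0, ...]) = [-5, -1.3324+2.9248i, 0.7029-1.3017i, -3.8705-2.3455i, -3.8705+2.3455i, 0.7029+1.3017i, -1.3324-2.9248i]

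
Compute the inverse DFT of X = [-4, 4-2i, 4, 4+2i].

x[n] = (1/4) Σ(k=0 to 3) X[k] · e^(2πikn/4)

Computing each x[n]:
x[0] = 2
x[1] = -1
x[2] = -2
x[3] = -3

x = [2, -1, -2, -3]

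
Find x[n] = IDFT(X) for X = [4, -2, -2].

x[n] = (1/3) Σ(k=0 to 2) X[k] · e^(2πikn/3)

Computing each x[n]:
x[0] = 0
x[1] = 2
x[2] = 2

x = [0, 2, 2]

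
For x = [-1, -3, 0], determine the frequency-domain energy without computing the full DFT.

Parseval: Σ|x[n]|² = (1/N)Σ|X[k]|², so Σ|X[k]|² = N·Σ|x[n]|² = 3·10.0000

Σ|X[k]|² = N·Σ|x[n]|² = 3·10.0000 = 30.0000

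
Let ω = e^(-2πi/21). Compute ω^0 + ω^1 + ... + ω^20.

Sum of all nth roots of unity equals 0 for n > 1 (geometric series with r ≠ 1).

0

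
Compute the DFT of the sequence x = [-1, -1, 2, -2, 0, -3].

X[k] = Σ(n=0 to 5) x[n] · ω_6^(nk)
where ω_6 = e^(-2πi/6)

Computing each X[k]:
X[0] = -5
X[1] = -2.0000-3.4641i
X[2] = -2
X[3] = 7
X[4] = -2
X[5] = -2.0000+3.4641i

X = [-5, -2.0000-3.4641i, -2, 7, -2, -2.0000+3.4641i]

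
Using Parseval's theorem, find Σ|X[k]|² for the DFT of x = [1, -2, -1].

Parseval: Σ|x[n]|² = (1/N)Σ|X[k]|², so Σ|X[k]|² = N·Σ|x[n]|² = 3·6.0000

Σ|X[k]|² = N·Σ|x[n]|² = 3·6.0000 = 18.0000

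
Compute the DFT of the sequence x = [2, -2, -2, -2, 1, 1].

X[k] = Σ(n=0 to 5) x[n] · ω_6^(nk)
where ω_6 = e^(-2πi/6)

Computing each X[k]:
X[0] = -2
X[1] = 4.0000+5.1962i
X[2] = 1
X[3] = 4
X[4] = 1
X[5] = 4.0000-5.1962i

X = [-2, 4.0000+5.1962i, 1, 4, 1, 4.0000-5.1962i]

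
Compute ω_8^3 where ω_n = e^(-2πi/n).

ω_8^3 = e^(-2πi·3/8)
= cos(-2π·3/8) + i·sin(-2π·3/8)
= cos(-6π/8) + i·sin(-6π/8)

ω_8^3 = cos(-6π/8) + i·sin(-6π/8) = -0.7071-0.7071i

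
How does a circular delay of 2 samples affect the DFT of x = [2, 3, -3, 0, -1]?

Time shift by 2: X_shifted[k] = ω_5^(2k) · X[k]
Shifted x = [0, -1, 2, 3, -3]

DFT(x[n-2]) = [1, -5.2812-1.3143i, 4.7812-2.1266i, 4.7812+2.1266i, -5.2812+1.3143i]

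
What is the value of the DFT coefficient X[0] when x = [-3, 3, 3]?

X[0] = Σ(n=0 to 2) x[n] · ω_3^0 = Σ x[n]
= (-3) + (3) + (3)

X[0] = 3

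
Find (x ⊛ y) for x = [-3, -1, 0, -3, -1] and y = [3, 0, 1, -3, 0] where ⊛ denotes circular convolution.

(x ⊛ y)[n] = Σ(m=0 to 4) x[m] · y[(n-m) mod 5]

Computing each output sample:
(x ⊛ y)[0] = -12
(x ⊛ y)[1] = 5
(x ⊛ y)[2] = 0
(x ⊛ y)[3] = -1
(x ⊛ y)[4] = 0

x ⊛ y = [-12, 5, 0, -1, 0]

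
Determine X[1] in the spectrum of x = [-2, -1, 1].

X[1] = Σ(n=0 to 2) x[n] · ω_3^(1n) where ω_3 = e^(-2πi/3)
= (-2)·ω_3^0 + (-1)·ω_3^1 + (1)·ω_3^2

X[1] = -2.0000+1.7321i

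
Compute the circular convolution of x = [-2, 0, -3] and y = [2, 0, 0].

(x ⊛ y)[n] = Σ(m=0 to 2) x[m] · y[(n-m) mod 3]

Computing each output sample:
(x ⊛ y)[0] = -4
(x ⊛ y)[1] = 0
(x ⊛ y)[2] = -6

x ⊛ y = [-4, 0, -6]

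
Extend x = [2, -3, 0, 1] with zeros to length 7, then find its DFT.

Original 4-point DFT: [0, 2+4i, 4, 2-4i]
Zero-padded 7-point DFT provides frequency interpolation.

DFT_7([x, 0, ...]) = [0, -0.7714+1.9116i, 3.2911+3.7066i, 4.4804+0.3267i, 4.4804-0.3267i, 3.2911-3.7066i, -0.7714-1.9116i]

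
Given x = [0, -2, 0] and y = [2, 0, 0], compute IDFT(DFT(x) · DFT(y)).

(x ⊛ y)[n] = Σ(m=0 to 2) x[m] · y[(n-m) mod 3]

Computing each output sample:
(x ⊛ y)[0] = 0
(x ⊛ y)[1] = -4
(x ⊛ y)[2] = 0

x ⊛ y = [0, -4, 0]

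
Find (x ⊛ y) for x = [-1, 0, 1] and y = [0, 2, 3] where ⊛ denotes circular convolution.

(x ⊛ y)[n] = Σ(m=0 to 2) x[m] · y[(n-m) mod 3]

Computing each output sample:
(x ⊛ y)[0] = 2
(x ⊛ y)[1] = 1
(x ⊛ y)[2] = -3

x ⊛ y = [2, 1, -3]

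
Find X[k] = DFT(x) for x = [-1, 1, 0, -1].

X[k] = Σ(n=0 to 3) x[n] · ω_4^(nk)
where ω_4 = e^(-2πi/4)

Computing each X[k]:
X[0] = -1
X[1] = -1-2i
X[2] = -1
X[3] = -1+2i

X = [-1, -1-2i, -1, -1+2i]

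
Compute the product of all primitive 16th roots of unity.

The primitive 16th roots of unity are ω_16^k for k coprime to 16: k ∈ {1, 3, 5, 7, 9, 11, 13, 15}
Their product equals the constant term of the cyclotomic polynomial Φ_16(x) up to sign.
For n ≥ 3, the product of all primitive nth roots of unity is 1. (For n=1 it is 1; for n=2 it is -1.)

1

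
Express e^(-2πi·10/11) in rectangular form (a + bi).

ω_11^10 = e^(-2πi·10/11)
= cos(-2π·10/11) + i·sin(-2π·10/11)
= cos(-20π/11) + i·sin(-20π/11)

ω_11^10 = cos(-20π/11) + i·sin(-20π/11) = 0.8413+0.5406i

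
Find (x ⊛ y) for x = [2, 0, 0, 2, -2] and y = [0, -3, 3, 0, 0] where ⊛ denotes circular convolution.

(x ⊛ y)[n] = Σ(m=0 to 4) x[m] · y[(n-m) mod 5]

Computing each output sample:
(x ⊛ y)[0] = 12
(x ⊛ y)[1] = -12
(x ⊛ y)[2] = 6
(x ⊛ y)[3] = 0
(x ⊛ y)[4] = -6

x ⊛ y = [12, -12, 6, 0, -6]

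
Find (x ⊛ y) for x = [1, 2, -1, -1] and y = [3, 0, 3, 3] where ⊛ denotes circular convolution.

(x ⊛ y)[n] = Σ(m=0 to 3) x[m] · y[(n-m) mod 4]

Computing each output sample:
(x ⊛ y)[0] = 6
(x ⊛ y)[1] = 0
(x ⊛ y)[2] = -3
(x ⊛ y)[3] = 6

x ⊛ y = [6, 0, -3, 6]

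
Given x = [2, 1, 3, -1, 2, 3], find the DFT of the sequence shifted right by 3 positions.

Time shift by 3: X_shifted[k] = ω_6^(3k) · X[k]
Shifted x = [-1, 2, 3, 2, 1, 3]

DFT(x[n-3]) = [10, -2.5000-0.8660i, -3.5000+2.5981i, -4, -3.5000-2.5981i, -2.5000+0.8660i]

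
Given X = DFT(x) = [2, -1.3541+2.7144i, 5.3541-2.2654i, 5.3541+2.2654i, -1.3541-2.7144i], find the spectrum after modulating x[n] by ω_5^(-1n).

Modulation property: DFT(ω_5^(-1n)·x[n]) = X[(k-1) mod 5], so circularly shift X by 1 positions.

X[k-1] = [-1.3541-2.7144i, 2, -1.3541+2.7144i, 5.3541-2.2654i, 5.3541+2.2654i]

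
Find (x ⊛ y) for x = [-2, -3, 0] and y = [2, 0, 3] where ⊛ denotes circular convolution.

(x ⊛ y)[n] = Σ(m=0 to 2) x[m] · y[(n-m) mod 3]

Computing each output sample:
(x ⊛ y)[0] = -13
(x ⊛ y)[1] = -6
(x ⊛ y)[2] = -6

x ⊛ y = [-13, -6, -6]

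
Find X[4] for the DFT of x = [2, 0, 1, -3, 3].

X[4] = Σ(n=0 to 4) x[n] · ω_5^(4n) where ω_5 = e^(-2πi/5)
= (2)·ω_5^0 + (0)·ω_5^4 + (1)·ω_5^8 + (-3)·ω_5^12 + (3)·ω_5^16

X[4] = 4.5451-0.5020i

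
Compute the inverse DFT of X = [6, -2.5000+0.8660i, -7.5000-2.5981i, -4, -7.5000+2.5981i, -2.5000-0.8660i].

x[n] = (1/6) Σ(k=0 to 5) X[k] · e^(2πikn/6)

Computing each x[n]:
x[0] = -3
x[1] = 3
x[2] = 1
x[3] = 0
x[4] = 3
x[5] = 2

x = [-3, 3, 1, 0, 3, 2]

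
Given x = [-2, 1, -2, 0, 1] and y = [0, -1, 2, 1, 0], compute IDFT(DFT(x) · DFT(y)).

(x ⊛ y)[n] = Σ(m=0 to 4) x[m] · y[(n-m) mod 5]

Computing each output sample:
(x ⊛ y)[0] = -3
(x ⊛ y)[1] = 4
(x ⊛ y)[2] = -4
(x ⊛ y)[3] = 2
(x ⊛ y)[4] = -3

x ⊛ y = [-3, 4, -4, 2, -3]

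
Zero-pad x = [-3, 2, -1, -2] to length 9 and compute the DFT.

Original 4-point DFT: [-4, -2-4i, -4, -2+4i]
Zero-padded 9-point DFT provides frequency interpolation.

DFT_9([x, 0, ...]) = [-4, -0.6416+1.4313i, -0.7130-3.3596i, -5.5000-2.5981i, -4.6454+0.4052i, -4.6454-0.4052i, -5.5000+2.5981i, -0.7130+3.3596i, -0.6416-1.4313i]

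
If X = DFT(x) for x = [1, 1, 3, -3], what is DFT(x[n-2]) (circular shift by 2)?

Time shift by 2: X_shifted[k] = ω_4^(2k) · X[k]
Shifted x = [3, -3, 1, 1]

DFT(x[n-2]) = [2, 2+4i, 6, 2-4i]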